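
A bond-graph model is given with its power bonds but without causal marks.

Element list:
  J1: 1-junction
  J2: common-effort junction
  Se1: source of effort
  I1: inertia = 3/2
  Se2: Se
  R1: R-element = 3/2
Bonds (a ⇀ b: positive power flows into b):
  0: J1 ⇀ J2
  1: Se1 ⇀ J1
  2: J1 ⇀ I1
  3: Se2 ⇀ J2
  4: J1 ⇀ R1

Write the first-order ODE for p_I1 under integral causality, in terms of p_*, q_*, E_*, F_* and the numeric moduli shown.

dp_I1/dt = E_Se1 - E_Se2 - p_I1

bond 1 |J1  (source Se1 imposes e)
bond 3 |J2  (Se2: effort source, stroke at far end)
bond 0 |J1  (common-e at J2 fixed by 3)
bond 2 |I1  (prefer integral on I1)
bond 4 |J1  (common-f at J1 fixed by 2)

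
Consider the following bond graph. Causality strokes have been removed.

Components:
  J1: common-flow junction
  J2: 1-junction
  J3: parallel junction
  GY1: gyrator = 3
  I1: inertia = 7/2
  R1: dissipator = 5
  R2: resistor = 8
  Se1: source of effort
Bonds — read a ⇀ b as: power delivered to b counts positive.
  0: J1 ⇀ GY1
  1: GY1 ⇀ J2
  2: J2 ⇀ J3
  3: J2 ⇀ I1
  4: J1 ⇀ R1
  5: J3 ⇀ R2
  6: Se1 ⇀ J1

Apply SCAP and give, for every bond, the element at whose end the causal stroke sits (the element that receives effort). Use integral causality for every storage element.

#6 →J1  (source Se1 imposes e)
#3 →I1  (I1 integral (f out))
#1 →J2  (J2 flow already set via bond 3)
#2 →J2  (common-f at J2 fixed by 3)
#5 →J3  (J3 needs exactly one e-in)
#0 →J1  (through GY1, causality inverts; strokes same side of GY1)
#4 →R1  (J1: last free bond brings flow in)

β0 stroke at J1
β1 stroke at J2
β2 stroke at J2
β3 stroke at I1
β4 stroke at R1
β5 stroke at J3
β6 stroke at J1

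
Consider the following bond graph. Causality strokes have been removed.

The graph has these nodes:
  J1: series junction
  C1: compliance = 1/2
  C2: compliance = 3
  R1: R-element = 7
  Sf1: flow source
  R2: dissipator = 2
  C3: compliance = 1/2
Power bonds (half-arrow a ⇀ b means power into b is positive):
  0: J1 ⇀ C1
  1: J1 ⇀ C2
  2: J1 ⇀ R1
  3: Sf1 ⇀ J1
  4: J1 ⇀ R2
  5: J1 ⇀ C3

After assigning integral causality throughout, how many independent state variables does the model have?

β3 →Sf1  (Sf1: flow source, stroke at near end)
β0 →J1  (J1 flow already set via bond 3)
β1 →J1  (J1 flow already set via bond 3)
β2 →J1  (common-f at J1 fixed by 3)
β4 →J1  (J1 flow already set via bond 3)
β5 →J1  (1-jn J1 has f-setter on 3)

3  (C1, C2, C3 all integral)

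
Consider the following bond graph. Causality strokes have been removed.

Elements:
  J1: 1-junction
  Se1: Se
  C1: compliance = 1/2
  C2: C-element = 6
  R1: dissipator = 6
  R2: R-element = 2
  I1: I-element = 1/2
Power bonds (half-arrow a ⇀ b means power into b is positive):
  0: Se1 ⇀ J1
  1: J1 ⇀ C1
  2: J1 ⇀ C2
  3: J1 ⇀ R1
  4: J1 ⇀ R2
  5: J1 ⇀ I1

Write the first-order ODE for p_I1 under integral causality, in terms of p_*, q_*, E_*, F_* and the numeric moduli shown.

#0 stroke→J1  (Se1 (Se) sets effort on bond)
#1 stroke→J1  (C1: C, integral causality)
#2 stroke→J1  (prefer integral on C2)
#5 stroke→I1  (prefer integral on I1)
#3 stroke→J1  (1-jn J1 has f-setter on 5)
#4 stroke→J1  (J1 flow already set via bond 5)

dp_I1/dt = E_Se1 - 16*p_I1 - 2*q_C1 - q_C2/6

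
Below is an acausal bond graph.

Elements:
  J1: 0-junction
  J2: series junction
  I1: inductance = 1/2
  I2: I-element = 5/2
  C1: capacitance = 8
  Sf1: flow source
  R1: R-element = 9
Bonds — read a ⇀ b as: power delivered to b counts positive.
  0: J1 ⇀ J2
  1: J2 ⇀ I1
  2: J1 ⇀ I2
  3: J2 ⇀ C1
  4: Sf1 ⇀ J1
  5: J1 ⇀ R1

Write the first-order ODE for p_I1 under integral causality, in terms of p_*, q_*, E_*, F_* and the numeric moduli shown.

#4 stroke at Sf1  (Sf1 (Sf) sets flow on bond)
#1 stroke at I1  (I1 integral (f out))
#0 stroke at J2  (common-f at J2 fixed by 1)
#3 stroke at J2  (J2 flow already set via bond 1)
#2 stroke at I2  (I2: I, integral causality)
#5 stroke at J1  (closing 0-jn rule on J1)

dp_I1/dt = 9*F_Sf1 - 18*p_I1 - 18*p_I2/5 - q_C1/8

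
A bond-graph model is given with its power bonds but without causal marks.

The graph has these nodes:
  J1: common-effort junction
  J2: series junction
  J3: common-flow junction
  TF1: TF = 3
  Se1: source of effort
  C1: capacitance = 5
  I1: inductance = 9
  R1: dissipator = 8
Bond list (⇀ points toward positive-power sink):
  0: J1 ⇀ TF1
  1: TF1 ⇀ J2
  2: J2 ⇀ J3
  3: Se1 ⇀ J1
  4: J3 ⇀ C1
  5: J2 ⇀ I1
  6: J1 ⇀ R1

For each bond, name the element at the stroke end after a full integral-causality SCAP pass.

#3 |J1  (Se1 (Se) sets effort on bond)
#0 |TF1  (common-e at J1 fixed by 3)
#6 |R1  (J1: bond 3 brought effort, rest push out)
#1 |J2  (TF1: transformer flips bond 0)
#4 |J3  (prefer integral on C1)
#2 |J2  (J3 needs exactly one f-in)
#5 |I1  (J2 needs exactly one f-in)

β0 →TF1
β1 →J2
β2 →J2
β3 →J1
β4 →J3
β5 →I1
β6 →R1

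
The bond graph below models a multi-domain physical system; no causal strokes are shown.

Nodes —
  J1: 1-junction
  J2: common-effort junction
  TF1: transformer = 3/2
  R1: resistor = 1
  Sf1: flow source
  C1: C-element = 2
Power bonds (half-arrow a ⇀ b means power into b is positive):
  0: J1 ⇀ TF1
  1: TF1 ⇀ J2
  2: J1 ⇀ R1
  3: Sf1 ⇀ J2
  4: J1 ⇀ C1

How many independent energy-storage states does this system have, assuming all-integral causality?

bond 3 |Sf1  (Sf1: flow source, stroke at near end)
bond 1 |J2  (J2: last free bond brings effort in)
bond 0 |TF1  (through TF1, causality passes straight; one stroke at TF1)
bond 2 |J1  (J1 flow already set via bond 0)
bond 4 |J1  (J1: bond 0 brought flow, rest push out)

1  (C1 all integral)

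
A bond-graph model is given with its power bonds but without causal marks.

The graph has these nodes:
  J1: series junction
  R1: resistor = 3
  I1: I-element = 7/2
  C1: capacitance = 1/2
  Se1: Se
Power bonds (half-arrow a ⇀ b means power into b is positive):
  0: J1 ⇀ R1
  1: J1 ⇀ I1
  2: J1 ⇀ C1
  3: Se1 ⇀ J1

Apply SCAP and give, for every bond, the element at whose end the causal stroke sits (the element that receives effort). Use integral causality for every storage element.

#0 stroke→J1
#1 stroke→I1
#2 stroke→J1
#3 stroke→J1

β3 →J1  (Se1 (Se) sets effort on bond)
β1 →I1  (I1 outputs flow p/I1)
β0 →J1  (1-jn J1 has f-setter on 1)
β2 →J1  (common-f at J1 fixed by 1)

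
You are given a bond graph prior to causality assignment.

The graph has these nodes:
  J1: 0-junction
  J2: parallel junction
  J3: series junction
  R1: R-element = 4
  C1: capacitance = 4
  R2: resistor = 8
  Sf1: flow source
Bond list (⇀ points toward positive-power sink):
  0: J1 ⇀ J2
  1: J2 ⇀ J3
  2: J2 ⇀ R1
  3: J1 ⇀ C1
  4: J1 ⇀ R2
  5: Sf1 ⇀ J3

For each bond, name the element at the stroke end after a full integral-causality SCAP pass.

bond 5 |Sf1  (Sf1 fixes flow; stroke at Sf1)
bond 1 |J3  (J3: bond 5 brought flow, rest push out)
bond 3 |J1  (prefer integral on C1)
bond 0 |J2  (J1: bond 3 brought effort, rest push out)
bond 4 |R2  (common-e at J1 fixed by 3)
bond 2 |R1  (0-jn J2 has e-setter on 0)

b0 stroke→J2
b1 stroke→J3
b2 stroke→R1
b3 stroke→J1
b4 stroke→R2
b5 stroke→Sf1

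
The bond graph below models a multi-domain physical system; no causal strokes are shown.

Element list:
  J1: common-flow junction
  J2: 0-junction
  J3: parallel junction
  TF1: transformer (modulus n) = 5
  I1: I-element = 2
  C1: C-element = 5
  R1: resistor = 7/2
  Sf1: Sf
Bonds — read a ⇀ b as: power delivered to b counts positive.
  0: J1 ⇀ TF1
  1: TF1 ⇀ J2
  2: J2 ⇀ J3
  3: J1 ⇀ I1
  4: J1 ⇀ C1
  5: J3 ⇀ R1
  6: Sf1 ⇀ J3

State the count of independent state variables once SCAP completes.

bond 6 →Sf1  (source Sf1 imposes f)
bond 3 →I1  (I1 integral (f out))
bond 0 →J1  (1-jn J1 has f-setter on 3)
bond 4 →J1  (J1: bond 3 brought flow, rest push out)
bond 1 →TF1  (TF1 one-in-one-out from 0)
bond 2 →J2  (J2: last free bond brings effort in)
bond 5 →J3  (J3 needs exactly one e-in)

2  (C1, I1 all integral)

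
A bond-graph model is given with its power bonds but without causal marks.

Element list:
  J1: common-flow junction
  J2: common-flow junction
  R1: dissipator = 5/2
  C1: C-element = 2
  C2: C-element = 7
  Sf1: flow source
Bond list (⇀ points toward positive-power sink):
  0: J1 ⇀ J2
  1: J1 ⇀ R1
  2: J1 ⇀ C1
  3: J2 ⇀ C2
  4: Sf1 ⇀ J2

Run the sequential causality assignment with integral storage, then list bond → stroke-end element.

#4 stroke→Sf1  (Sf1 fixes flow; stroke at Sf1)
#0 stroke→J2  (common-f at J2 fixed by 4)
#3 stroke→J2  (common-f at J2 fixed by 4)
#1 stroke→J1  (J1 flow already set via bond 0)
#2 stroke→J1  (1-jn J1 has f-setter on 0)

#0 |J2
#1 |J1
#2 |J1
#3 |J2
#4 |Sf1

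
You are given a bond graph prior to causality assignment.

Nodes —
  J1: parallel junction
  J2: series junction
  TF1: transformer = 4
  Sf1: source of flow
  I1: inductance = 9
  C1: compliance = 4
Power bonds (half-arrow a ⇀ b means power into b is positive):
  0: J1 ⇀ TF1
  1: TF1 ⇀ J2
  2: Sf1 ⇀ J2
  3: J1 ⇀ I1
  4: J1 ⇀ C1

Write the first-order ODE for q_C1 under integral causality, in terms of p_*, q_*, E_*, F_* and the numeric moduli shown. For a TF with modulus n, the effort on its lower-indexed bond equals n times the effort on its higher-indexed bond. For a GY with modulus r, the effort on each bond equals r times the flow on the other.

dq_C1/dt = -F_Sf1/4 - p_I1/9

β2 stroke→Sf1  (Sf1 (Sf) sets flow on bond)
β1 stroke→J2  (1-jn J2 has f-setter on 2)
β0 stroke→TF1  (through TF1, causality passes straight; one stroke at TF1)
β3 stroke→I1  (prefer integral on I1)
β4 stroke→J1  (J1: last free bond brings effort in)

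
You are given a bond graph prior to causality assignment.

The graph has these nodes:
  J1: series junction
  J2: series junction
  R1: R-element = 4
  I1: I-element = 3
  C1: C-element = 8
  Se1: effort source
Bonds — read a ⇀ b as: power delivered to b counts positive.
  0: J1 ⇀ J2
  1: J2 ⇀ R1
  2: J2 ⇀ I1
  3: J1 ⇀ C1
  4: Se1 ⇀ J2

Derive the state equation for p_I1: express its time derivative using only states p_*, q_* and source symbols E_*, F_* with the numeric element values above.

bond 4 |J2  (Se1 (Se) sets effort on bond)
bond 2 |I1  (I1 integral (f out))
bond 0 |J2  (1-jn J2 has f-setter on 2)
bond 1 |J2  (1-jn J2 has f-setter on 2)
bond 3 |J1  (J1: bond 0 brought flow, rest push out)

dp_I1/dt = E_Se1 - 4*p_I1/3 - q_C1/8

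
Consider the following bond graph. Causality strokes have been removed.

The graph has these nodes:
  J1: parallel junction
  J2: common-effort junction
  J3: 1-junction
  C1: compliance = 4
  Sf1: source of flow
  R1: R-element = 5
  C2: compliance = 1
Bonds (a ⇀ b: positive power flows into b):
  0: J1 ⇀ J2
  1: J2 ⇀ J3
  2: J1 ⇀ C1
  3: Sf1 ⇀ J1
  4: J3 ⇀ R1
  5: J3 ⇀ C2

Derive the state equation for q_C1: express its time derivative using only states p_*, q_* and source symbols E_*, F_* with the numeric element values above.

dq_C1/dt = F_Sf1 - q_C1/20 + q_C2/5

bond 3 stroke at Sf1  (Sf1 fixes flow; stroke at Sf1)
bond 2 stroke at J1  (C1: C, integral causality)
bond 0 stroke at J2  (J1 effort already set via bond 2)
bond 1 stroke at J3  (J2 effort already set via bond 0)
bond 5 stroke at J3  (C2 outputs effort q/C2)
bond 4 stroke at R1  (closing 1-jn rule on J3)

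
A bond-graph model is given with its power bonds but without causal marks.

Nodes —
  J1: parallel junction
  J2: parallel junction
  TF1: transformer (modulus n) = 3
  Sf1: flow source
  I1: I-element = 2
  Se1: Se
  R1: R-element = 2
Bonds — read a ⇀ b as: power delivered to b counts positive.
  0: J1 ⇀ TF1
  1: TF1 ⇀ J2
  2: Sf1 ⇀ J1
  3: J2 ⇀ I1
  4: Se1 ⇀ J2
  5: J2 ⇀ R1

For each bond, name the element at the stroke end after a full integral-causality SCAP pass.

b2 →Sf1  (Sf1 fixes flow; stroke at Sf1)
b4 →J2  (Se1 (Se) sets effort on bond)
b0 →J1  (J1 needs exactly one e-in)
b1 →TF1  (J2 effort already set via bond 4)
b3 →I1  (J2: bond 4 brought effort, rest push out)
b5 →R1  (0-jn J2 has e-setter on 4)

bond 0 stroke→J1
bond 1 stroke→TF1
bond 2 stroke→Sf1
bond 3 stroke→I1
bond 4 stroke→J2
bond 5 stroke→R1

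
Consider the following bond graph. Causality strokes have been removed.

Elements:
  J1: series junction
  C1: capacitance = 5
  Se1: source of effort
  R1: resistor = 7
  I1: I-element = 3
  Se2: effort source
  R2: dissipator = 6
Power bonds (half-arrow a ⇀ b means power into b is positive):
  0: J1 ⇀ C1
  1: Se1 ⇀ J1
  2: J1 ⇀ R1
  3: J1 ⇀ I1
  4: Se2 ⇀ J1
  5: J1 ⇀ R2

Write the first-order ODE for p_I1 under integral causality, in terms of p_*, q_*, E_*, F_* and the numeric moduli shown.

dp_I1/dt = E_Se1 + E_Se2 - 13*p_I1/3 - q_C1/5

bond 1 →J1  (Se1 (Se) sets effort on bond)
bond 4 →J1  (Se2: effort source, stroke at far end)
bond 0 →J1  (C1: C, integral causality)
bond 3 →I1  (prefer integral on I1)
bond 2 →J1  (common-f at J1 fixed by 3)
bond 5 →J1  (common-f at J1 fixed by 3)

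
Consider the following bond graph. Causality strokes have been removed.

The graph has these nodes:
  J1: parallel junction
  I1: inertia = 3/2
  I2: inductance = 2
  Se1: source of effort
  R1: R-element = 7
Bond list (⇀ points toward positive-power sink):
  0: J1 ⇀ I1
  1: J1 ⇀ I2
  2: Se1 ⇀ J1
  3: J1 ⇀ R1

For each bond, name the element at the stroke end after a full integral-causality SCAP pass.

bond 2 stroke→J1  (Se1 (Se) sets effort on bond)
bond 0 stroke→I1  (J1: bond 2 brought effort, rest push out)
bond 1 stroke→I2  (J1: bond 2 brought effort, rest push out)
bond 3 stroke→R1  (J1 effort already set via bond 2)

β0 stroke at I1
β1 stroke at I2
β2 stroke at J1
β3 stroke at R1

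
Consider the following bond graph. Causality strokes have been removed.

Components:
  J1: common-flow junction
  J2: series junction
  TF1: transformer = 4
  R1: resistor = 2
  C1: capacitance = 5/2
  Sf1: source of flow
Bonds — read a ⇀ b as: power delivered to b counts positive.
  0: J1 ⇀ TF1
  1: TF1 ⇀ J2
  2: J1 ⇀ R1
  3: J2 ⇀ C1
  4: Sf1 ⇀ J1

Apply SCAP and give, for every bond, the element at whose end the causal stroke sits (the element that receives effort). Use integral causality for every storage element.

b0 |J1
b1 |TF1
b2 |J1
b3 |J2
b4 |Sf1

bond 4 stroke at Sf1  (Sf1: flow source, stroke at near end)
bond 0 stroke at J1  (common-f at J1 fixed by 4)
bond 2 stroke at J1  (common-f at J1 fixed by 4)
bond 1 stroke at TF1  (TF TF1: opposite of bond 0)
bond 3 stroke at J2  (1-jn J2 has f-setter on 1)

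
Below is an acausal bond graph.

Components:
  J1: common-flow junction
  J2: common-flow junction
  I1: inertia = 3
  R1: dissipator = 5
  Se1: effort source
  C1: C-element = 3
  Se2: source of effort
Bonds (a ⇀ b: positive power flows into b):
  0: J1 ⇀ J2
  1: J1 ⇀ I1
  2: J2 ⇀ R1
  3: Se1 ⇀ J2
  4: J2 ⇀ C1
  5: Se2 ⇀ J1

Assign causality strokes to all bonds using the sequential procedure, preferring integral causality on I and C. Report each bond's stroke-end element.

#0 stroke at J1
#1 stroke at I1
#2 stroke at J2
#3 stroke at J2
#4 stroke at J2
#5 stroke at J1

#3 →J2  (Se1: effort source, stroke at far end)
#5 →J1  (Se2 (Se) sets effort on bond)
#1 →I1  (I1 outputs flow p/I1)
#0 →J1  (common-f at J1 fixed by 1)
#2 →J2  (common-f at J2 fixed by 0)
#4 →J2  (1-jn J2 has f-setter on 0)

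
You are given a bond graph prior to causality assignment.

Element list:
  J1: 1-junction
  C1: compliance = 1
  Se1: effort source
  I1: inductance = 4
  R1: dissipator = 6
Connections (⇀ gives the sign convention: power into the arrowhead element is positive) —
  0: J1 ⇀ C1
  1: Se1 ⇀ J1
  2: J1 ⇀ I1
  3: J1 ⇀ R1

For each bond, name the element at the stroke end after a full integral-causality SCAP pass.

β1 stroke→J1  (source Se1 imposes e)
β0 stroke→J1  (prefer integral on C1)
β2 stroke→I1  (prefer integral on I1)
β3 stroke→J1  (J1 flow already set via bond 2)

#0 stroke at J1
#1 stroke at J1
#2 stroke at I1
#3 stroke at J1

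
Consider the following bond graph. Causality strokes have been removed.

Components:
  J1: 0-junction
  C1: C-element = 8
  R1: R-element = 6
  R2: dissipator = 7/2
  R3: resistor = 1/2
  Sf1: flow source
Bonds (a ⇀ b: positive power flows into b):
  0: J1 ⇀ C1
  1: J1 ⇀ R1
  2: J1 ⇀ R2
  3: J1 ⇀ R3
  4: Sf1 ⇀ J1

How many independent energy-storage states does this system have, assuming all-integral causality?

b4 stroke at Sf1  (Sf1: flow source, stroke at near end)
b0 stroke at J1  (prefer integral on C1)
b1 stroke at R1  (common-e at J1 fixed by 0)
b2 stroke at R2  (J1: bond 0 brought effort, rest push out)
b3 stroke at R3  (common-e at J1 fixed by 0)

1  (C1 all integral)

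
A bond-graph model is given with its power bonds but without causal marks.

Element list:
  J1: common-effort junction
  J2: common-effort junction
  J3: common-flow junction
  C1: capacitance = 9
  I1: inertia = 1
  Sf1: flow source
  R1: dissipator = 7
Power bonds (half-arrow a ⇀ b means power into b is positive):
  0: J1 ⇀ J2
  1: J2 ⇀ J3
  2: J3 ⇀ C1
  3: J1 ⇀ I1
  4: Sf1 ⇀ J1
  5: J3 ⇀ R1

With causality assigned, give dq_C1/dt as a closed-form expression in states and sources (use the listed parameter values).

dq_C1/dt = F_Sf1 - p_I1

#4 →Sf1  (Sf1 fixes flow; stroke at Sf1)
#2 →J3  (prefer integral on C1)
#3 →I1  (I1 integral (f out))
#0 →J1  (J1 needs exactly one e-in)
#1 →J2  (J2 needs exactly one e-in)
#5 →J3  (J3 flow already set via bond 1)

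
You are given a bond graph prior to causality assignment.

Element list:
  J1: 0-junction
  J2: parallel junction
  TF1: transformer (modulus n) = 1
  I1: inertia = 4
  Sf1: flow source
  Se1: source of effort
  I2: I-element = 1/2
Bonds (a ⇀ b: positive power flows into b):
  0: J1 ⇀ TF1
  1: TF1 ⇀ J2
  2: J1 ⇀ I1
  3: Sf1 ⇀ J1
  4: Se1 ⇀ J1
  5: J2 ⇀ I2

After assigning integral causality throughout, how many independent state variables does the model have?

bond 3 |Sf1  (source Sf1 imposes f)
bond 4 |J1  (Se1: effort source, stroke at far end)
bond 0 |TF1  (0-jn J1 has e-setter on 4)
bond 2 |I1  (common-e at J1 fixed by 4)
bond 1 |J2  (through TF1, causality passes straight; one stroke at TF1)
bond 5 |I2  (common-e at J2 fixed by 1)

2  (I1, I2 all integral)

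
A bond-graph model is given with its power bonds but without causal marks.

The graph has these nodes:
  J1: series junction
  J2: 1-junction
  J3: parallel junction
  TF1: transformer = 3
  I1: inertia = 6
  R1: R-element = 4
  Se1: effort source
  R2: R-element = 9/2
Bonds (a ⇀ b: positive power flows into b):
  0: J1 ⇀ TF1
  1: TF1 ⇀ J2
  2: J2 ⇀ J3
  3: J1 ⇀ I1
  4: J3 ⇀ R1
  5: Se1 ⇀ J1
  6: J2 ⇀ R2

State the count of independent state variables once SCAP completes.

1  (I1 all integral)

bond 5 |J1  (Se1 (Se) sets effort on bond)
bond 3 |I1  (I1 outputs flow p/I1)
bond 0 |J1  (common-f at J1 fixed by 3)
bond 1 |TF1  (TF1 one-in-one-out from 0)
bond 2 |J2  (1-jn J2 has f-setter on 1)
bond 6 |J2  (common-f at J2 fixed by 1)
bond 4 |J3  (J3: last free bond brings effort in)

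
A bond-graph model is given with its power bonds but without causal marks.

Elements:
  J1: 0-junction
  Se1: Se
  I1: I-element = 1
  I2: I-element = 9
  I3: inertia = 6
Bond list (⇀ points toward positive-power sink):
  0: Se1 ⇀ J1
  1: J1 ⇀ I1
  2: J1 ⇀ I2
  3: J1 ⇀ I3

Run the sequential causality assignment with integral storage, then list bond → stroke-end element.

#0 stroke→J1
#1 stroke→I1
#2 stroke→I2
#3 stroke→I3

β0 |J1  (Se1 fixes effort; stroke away)
β1 |I1  (J1: bond 0 brought effort, rest push out)
β2 |I2  (J1: bond 0 brought effort, rest push out)
β3 |I3  (J1: bond 0 brought effort, rest push out)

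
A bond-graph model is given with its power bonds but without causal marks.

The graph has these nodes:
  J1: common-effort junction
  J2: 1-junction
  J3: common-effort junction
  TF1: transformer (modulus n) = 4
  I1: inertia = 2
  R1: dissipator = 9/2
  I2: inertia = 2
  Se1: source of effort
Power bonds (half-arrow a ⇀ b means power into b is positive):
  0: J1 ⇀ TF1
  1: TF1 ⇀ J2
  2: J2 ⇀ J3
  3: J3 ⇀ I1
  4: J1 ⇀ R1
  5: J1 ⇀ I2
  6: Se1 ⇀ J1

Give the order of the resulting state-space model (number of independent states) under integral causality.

2  (I1, I2 all integral)

β6 |J1  (source Se1 imposes e)
β0 |TF1  (J1 effort already set via bond 6)
β4 |R1  (common-e at J1 fixed by 6)
β5 |I2  (J1: bond 6 brought effort, rest push out)
β1 |J2  (TF1: transformer flips bond 0)
β2 |J3  (J2: last free bond brings flow in)
β3 |I1  (J3: bond 2 brought effort, rest push out)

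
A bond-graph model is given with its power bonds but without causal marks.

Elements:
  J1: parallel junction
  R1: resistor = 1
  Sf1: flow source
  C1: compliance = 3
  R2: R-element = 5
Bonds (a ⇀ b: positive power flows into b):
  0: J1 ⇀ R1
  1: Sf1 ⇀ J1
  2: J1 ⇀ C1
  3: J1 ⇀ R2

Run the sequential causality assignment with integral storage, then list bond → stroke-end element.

#1 →Sf1  (Sf1 (Sf) sets flow on bond)
#2 →J1  (C1 outputs effort q/C1)
#0 →R1  (J1: bond 2 brought effort, rest push out)
#3 →R2  (0-jn J1 has e-setter on 2)

b0 |R1
b1 |Sf1
b2 |J1
b3 |R2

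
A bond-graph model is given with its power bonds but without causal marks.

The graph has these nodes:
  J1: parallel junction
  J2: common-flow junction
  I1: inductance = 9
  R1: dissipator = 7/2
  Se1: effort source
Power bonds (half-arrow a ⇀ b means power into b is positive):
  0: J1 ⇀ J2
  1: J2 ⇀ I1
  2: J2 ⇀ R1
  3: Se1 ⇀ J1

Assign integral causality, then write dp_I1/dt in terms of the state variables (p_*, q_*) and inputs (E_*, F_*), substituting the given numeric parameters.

dp_I1/dt = E_Se1 - 7*p_I1/18

#3 stroke→J1  (Se1 fixes effort; stroke away)
#0 stroke→J2  (J1 effort already set via bond 3)
#1 stroke→I1  (prefer integral on I1)
#2 stroke→J2  (common-f at J2 fixed by 1)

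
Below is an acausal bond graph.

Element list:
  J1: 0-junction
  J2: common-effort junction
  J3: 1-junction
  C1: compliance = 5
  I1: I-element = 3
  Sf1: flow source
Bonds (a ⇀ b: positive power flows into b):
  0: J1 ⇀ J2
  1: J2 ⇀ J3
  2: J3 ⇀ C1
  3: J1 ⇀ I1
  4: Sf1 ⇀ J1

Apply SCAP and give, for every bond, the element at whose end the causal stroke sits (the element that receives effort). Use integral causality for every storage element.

bond 4 →Sf1  (Sf1 (Sf) sets flow on bond)
bond 2 →J3  (prefer integral on C1)
bond 1 →J2  (closing 1-jn rule on J3)
bond 0 →J1  (common-e at J2 fixed by 1)
bond 3 →I1  (0-jn J1 has e-setter on 0)

b0 |J1
b1 |J2
b2 |J3
b3 |I1
b4 |Sf1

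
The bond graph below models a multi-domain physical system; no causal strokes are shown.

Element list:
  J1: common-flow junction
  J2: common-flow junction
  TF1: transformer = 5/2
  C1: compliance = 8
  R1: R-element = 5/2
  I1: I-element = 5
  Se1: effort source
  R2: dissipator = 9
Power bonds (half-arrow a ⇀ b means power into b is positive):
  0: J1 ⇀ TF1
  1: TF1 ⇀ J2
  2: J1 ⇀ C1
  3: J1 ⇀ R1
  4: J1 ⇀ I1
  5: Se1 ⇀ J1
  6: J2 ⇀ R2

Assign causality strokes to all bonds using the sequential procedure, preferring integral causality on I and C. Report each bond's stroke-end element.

#5 stroke at J1  (source Se1 imposes e)
#2 stroke at J1  (C1 integral (e out))
#4 stroke at I1  (prefer integral on I1)
#0 stroke at J1  (J1: bond 4 brought flow, rest push out)
#3 stroke at J1  (J1 flow already set via bond 4)
#1 stroke at TF1  (through TF1, causality passes straight; one stroke at TF1)
#6 stroke at J2  (common-f at J2 fixed by 1)

b0 →J1
b1 →TF1
b2 →J1
b3 →J1
b4 →I1
b5 →J1
b6 →J2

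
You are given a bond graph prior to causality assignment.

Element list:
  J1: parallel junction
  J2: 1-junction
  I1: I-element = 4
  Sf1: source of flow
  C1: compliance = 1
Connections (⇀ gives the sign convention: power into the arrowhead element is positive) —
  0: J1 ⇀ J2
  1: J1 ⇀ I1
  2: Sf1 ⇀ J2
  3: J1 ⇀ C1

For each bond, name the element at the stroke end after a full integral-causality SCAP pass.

β2 →Sf1  (source Sf1 imposes f)
β0 →J2  (J2 flow already set via bond 2)
β1 →I1  (prefer integral on I1)
β3 →J1  (closing 0-jn rule on J1)

β0 stroke→J2
β1 stroke→I1
β2 stroke→Sf1
β3 stroke→J1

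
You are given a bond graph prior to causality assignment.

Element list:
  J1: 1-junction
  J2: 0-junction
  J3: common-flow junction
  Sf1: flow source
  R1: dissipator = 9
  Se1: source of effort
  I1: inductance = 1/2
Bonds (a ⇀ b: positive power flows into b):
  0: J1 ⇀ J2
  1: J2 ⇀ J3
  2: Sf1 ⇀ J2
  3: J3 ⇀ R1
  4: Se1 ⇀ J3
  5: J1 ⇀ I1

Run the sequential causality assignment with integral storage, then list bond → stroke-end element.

β2 →Sf1  (source Sf1 imposes f)
β4 →J3  (Se1: effort source, stroke at far end)
β5 →I1  (I1 integral (f out))
β0 →J1  (J1 flow already set via bond 5)
β1 →J2  (closing 0-jn rule on J2)
β3 →J3  (1-jn J3 has f-setter on 1)

bond 0 stroke→J1
bond 1 stroke→J2
bond 2 stroke→Sf1
bond 3 stroke→J3
bond 4 stroke→J3
bond 5 stroke→I1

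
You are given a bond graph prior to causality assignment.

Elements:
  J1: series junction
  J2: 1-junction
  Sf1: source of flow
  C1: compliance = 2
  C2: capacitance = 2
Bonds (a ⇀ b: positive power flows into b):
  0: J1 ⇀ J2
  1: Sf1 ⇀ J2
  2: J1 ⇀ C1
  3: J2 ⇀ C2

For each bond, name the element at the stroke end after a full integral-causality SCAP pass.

#0 |J2
#1 |Sf1
#2 |J1
#3 |J2

β1 stroke at Sf1  (source Sf1 imposes f)
β0 stroke at J2  (J2 flow already set via bond 1)
β3 stroke at J2  (J2 flow already set via bond 1)
β2 stroke at J1  (J1 flow already set via bond 0)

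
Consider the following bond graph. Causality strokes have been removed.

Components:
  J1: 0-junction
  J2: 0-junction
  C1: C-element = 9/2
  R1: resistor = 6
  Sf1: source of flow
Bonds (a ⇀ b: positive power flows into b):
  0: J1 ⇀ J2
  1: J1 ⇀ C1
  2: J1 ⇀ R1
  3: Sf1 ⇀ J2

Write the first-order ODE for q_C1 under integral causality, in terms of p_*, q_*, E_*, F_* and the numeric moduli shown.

dq_C1/dt = F_Sf1 - q_C1/27

β3 |Sf1  (Sf1 (Sf) sets flow on bond)
β0 |J2  (J2: last free bond brings effort in)
β1 |J1  (C1 integral (e out))
β2 |R1  (common-e at J1 fixed by 1)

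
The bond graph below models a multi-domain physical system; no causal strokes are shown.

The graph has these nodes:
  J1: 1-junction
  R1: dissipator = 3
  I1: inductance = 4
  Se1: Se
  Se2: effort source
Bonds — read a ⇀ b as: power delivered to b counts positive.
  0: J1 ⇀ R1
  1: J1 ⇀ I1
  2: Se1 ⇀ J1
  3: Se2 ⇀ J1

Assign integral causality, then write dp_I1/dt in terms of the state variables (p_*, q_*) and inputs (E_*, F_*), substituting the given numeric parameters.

dp_I1/dt = E_Se1 + E_Se2 - 3*p_I1/4

β2 stroke at J1  (Se1: effort source, stroke at far end)
β3 stroke at J1  (Se2 (Se) sets effort on bond)
β1 stroke at I1  (I1 outputs flow p/I1)
β0 stroke at J1  (1-jn J1 has f-setter on 1)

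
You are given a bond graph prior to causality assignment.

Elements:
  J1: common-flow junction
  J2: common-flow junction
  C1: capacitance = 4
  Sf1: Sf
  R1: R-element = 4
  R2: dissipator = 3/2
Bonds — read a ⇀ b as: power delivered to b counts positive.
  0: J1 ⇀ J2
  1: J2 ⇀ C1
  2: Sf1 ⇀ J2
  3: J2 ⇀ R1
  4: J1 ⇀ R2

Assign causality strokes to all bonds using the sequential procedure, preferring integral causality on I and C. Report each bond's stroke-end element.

b0 stroke at J2
b1 stroke at J2
b2 stroke at Sf1
b3 stroke at J2
b4 stroke at J1

b2 →Sf1  (Sf1 fixes flow; stroke at Sf1)
b0 →J2  (common-f at J2 fixed by 2)
b1 →J2  (J2: bond 2 brought flow, rest push out)
b3 →J2  (J2: bond 2 brought flow, rest push out)
b4 →J1  (1-jn J1 has f-setter on 0)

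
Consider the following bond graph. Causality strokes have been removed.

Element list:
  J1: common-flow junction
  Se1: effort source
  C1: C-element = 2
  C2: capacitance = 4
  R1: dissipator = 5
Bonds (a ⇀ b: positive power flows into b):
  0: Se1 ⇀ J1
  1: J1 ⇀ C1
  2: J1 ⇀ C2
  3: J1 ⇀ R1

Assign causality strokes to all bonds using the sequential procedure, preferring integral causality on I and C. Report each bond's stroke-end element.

β0 |J1
β1 |J1
β2 |J1
β3 |R1

bond 0 stroke at J1  (Se1: effort source, stroke at far end)
bond 1 stroke at J1  (prefer integral on C1)
bond 2 stroke at J1  (C2 outputs effort q/C2)
bond 3 stroke at R1  (only one flow-in slot at J1)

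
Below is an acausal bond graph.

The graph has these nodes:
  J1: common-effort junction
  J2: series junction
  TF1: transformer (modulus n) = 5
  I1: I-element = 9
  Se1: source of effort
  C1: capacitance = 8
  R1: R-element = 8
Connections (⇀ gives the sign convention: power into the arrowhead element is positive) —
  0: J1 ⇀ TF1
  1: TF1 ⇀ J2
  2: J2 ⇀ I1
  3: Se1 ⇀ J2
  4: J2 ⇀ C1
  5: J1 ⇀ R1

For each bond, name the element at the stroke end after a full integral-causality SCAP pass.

bond 0 stroke at TF1
bond 1 stroke at J2
bond 2 stroke at I1
bond 3 stroke at J2
bond 4 stroke at J2
bond 5 stroke at J1

b3 stroke at J2  (Se1 (Se) sets effort on bond)
b2 stroke at I1  (I1 integral (f out))
b1 stroke at J2  (J2: bond 2 brought flow, rest push out)
b4 stroke at J2  (J2 flow already set via bond 2)
b0 stroke at TF1  (TF TF1: opposite of bond 1)
b5 stroke at J1  (J1: last free bond brings effort in)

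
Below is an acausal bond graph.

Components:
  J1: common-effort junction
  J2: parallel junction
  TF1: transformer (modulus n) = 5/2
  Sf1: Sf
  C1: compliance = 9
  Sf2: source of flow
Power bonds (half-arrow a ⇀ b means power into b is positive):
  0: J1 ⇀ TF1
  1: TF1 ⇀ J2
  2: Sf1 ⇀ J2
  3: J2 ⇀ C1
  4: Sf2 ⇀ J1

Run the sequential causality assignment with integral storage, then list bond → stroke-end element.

#0 stroke→J1
#1 stroke→TF1
#2 stroke→Sf1
#3 stroke→J2
#4 stroke→Sf2

β2 stroke→Sf1  (Sf1: flow source, stroke at near end)
β4 stroke→Sf2  (Sf2 fixes flow; stroke at Sf2)
β0 stroke→J1  (J1: last free bond brings effort in)
β1 stroke→TF1  (TF1: transformer flips bond 0)
β3 stroke→J2  (J2: last free bond brings effort in)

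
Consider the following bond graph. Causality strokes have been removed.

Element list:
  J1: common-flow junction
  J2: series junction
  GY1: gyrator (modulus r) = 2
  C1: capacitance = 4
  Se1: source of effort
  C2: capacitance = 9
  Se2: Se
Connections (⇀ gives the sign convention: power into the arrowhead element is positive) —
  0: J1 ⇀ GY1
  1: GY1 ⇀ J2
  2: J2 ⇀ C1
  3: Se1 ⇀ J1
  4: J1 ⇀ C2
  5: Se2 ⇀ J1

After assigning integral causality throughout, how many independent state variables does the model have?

2  (C1, C2 all integral)

β3 →J1  (Se1 fixes effort; stroke away)
β5 →J1  (Se2 fixes effort; stroke away)
β2 →J2  (C1: C, integral causality)
β1 →GY1  (only one flow-in slot at J2)
β0 →GY1  (through GY1, causality inverts; strokes same side of GY1)
β4 →J1  (J1 flow already set via bond 0)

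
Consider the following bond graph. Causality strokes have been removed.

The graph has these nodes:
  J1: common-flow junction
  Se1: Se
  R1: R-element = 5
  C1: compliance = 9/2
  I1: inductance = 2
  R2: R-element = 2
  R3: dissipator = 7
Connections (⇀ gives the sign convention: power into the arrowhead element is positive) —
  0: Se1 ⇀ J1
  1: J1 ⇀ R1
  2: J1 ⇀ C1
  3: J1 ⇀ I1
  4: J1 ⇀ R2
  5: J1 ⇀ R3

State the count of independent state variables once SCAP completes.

2  (C1, I1 all integral)

bond 0 stroke→J1  (Se1: effort source, stroke at far end)
bond 2 stroke→J1  (C1 integral (e out))
bond 3 stroke→I1  (I1 outputs flow p/I1)
bond 1 stroke→J1  (J1 flow already set via bond 3)
bond 4 stroke→J1  (common-f at J1 fixed by 3)
bond 5 stroke→J1  (common-f at J1 fixed by 3)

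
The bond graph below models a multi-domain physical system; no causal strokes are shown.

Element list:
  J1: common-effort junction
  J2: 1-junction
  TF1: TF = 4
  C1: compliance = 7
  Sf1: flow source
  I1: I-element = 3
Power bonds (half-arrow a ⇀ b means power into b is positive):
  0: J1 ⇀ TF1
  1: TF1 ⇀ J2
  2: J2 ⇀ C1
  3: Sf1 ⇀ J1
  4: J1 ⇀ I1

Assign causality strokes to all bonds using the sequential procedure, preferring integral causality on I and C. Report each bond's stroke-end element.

bond 0 stroke at J1
bond 1 stroke at TF1
bond 2 stroke at J2
bond 3 stroke at Sf1
bond 4 stroke at I1

#3 stroke at Sf1  (Sf1 (Sf) sets flow on bond)
#2 stroke at J2  (C1: C, integral causality)
#1 stroke at TF1  (J2: last free bond brings flow in)
#0 stroke at J1  (TF1: transformer flips bond 1)
#4 stroke at I1  (J1: bond 0 brought effort, rest push out)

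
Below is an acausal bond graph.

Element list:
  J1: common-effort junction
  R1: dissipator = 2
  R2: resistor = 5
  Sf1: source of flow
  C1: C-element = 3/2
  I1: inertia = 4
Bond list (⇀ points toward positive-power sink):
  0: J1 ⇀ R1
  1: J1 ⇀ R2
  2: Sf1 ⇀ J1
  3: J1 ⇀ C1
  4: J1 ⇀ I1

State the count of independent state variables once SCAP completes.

2  (C1, I1 all integral)

b2 stroke at Sf1  (source Sf1 imposes f)
b3 stroke at J1  (C1 outputs effort q/C1)
b0 stroke at R1  (J1: bond 3 brought effort, rest push out)
b1 stroke at R2  (J1: bond 3 brought effort, rest push out)
b4 stroke at I1  (common-e at J1 fixed by 3)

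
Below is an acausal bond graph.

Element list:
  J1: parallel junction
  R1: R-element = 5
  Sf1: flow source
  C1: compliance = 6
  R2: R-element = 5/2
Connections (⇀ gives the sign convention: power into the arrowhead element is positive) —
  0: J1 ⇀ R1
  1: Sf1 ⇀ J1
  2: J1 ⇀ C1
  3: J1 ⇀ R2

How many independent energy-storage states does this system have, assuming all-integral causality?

1  (C1 all integral)

bond 1 |Sf1  (Sf1: flow source, stroke at near end)
bond 2 |J1  (C1 outputs effort q/C1)
bond 0 |R1  (J1 effort already set via bond 2)
bond 3 |R2  (J1 effort already set via bond 2)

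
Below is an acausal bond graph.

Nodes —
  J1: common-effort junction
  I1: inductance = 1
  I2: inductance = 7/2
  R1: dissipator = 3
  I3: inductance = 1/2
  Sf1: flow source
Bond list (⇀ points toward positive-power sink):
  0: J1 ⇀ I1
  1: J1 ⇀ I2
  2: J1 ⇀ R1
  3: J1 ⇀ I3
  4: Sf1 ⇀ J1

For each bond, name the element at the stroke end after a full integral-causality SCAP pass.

bond 0 →I1
bond 1 →I2
bond 2 →J1
bond 3 →I3
bond 4 →Sf1

β4 |Sf1  (Sf1 fixes flow; stroke at Sf1)
β0 |I1  (I1 outputs flow p/I1)
β1 |I2  (prefer integral on I2)
β3 |I3  (prefer integral on I3)
β2 |J1  (only one effort-in slot at J1)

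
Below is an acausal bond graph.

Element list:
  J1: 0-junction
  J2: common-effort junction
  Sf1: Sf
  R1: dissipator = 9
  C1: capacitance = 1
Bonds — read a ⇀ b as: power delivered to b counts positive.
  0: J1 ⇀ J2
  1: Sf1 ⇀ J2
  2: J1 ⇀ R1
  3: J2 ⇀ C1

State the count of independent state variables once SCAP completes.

#1 →Sf1  (Sf1: flow source, stroke at near end)
#3 →J2  (prefer integral on C1)
#0 →J1  (J2: bond 3 brought effort, rest push out)
#2 →R1  (0-jn J1 has e-setter on 0)

1  (C1 all integral)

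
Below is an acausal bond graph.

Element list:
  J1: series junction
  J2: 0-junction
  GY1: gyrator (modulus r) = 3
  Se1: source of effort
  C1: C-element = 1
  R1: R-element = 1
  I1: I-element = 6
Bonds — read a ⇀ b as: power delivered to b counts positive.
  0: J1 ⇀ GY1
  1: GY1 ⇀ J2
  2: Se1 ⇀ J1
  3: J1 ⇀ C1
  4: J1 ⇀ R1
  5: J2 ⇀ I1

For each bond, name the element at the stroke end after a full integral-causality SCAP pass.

β2 →J1  (Se1 fixes effort; stroke away)
β3 →J1  (C1 outputs effort q/C1)
β5 →I1  (I1 outputs flow p/I1)
β1 →J2  (J2 needs exactly one e-in)
β0 →J1  (GY1 both-in/both-out from 1)
β4 →R1  (J1 needs exactly one f-in)

#0 stroke at J1
#1 stroke at J2
#2 stroke at J1
#3 stroke at J1
#4 stroke at R1
#5 stroke at I1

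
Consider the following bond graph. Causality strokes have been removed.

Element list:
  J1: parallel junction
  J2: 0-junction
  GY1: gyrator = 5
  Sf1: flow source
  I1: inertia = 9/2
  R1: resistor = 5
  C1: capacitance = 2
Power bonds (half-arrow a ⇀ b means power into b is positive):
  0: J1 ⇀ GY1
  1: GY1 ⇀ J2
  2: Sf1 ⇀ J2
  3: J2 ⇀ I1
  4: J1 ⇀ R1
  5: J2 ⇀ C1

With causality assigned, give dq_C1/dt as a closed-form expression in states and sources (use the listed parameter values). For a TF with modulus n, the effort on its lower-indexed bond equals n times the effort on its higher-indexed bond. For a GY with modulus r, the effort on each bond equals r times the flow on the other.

dq_C1/dt = F_Sf1 - 2*p_I1/9 - q_C1/10

bond 2 stroke at Sf1  (Sf1 fixes flow; stroke at Sf1)
bond 3 stroke at I1  (I1 outputs flow p/I1)
bond 5 stroke at J2  (C1 outputs effort q/C1)
bond 1 stroke at GY1  (J2 effort already set via bond 5)
bond 0 stroke at GY1  (through GY1, causality inverts; strokes same side of GY1)
bond 4 stroke at J1  (J1 needs exactly one e-in)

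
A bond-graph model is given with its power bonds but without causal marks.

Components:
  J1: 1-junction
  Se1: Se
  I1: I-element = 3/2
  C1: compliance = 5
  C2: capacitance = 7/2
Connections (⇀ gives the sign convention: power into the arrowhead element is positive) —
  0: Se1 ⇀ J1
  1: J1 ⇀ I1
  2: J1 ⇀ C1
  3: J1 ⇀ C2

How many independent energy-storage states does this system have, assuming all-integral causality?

3  (C1, C2, I1 all integral)

#0 |J1  (Se1 (Se) sets effort on bond)
#1 |I1  (prefer integral on I1)
#2 |J1  (common-f at J1 fixed by 1)
#3 |J1  (1-jn J1 has f-setter on 1)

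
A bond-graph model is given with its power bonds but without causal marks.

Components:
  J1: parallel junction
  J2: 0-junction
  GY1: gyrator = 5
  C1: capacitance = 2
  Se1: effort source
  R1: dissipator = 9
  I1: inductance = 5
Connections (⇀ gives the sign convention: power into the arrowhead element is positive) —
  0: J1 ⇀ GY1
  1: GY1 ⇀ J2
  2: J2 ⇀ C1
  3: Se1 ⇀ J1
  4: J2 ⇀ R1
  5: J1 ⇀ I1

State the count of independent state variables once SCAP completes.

β3 stroke at J1  (Se1 fixes effort; stroke away)
β0 stroke at GY1  (J1 effort already set via bond 3)
β5 stroke at I1  (J1 effort already set via bond 3)
β1 stroke at GY1  (GY1: gyrator matches bond 0)
β2 stroke at J2  (C1 outputs effort q/C1)
β4 stroke at R1  (common-e at J2 fixed by 2)

2  (C1, I1 all integral)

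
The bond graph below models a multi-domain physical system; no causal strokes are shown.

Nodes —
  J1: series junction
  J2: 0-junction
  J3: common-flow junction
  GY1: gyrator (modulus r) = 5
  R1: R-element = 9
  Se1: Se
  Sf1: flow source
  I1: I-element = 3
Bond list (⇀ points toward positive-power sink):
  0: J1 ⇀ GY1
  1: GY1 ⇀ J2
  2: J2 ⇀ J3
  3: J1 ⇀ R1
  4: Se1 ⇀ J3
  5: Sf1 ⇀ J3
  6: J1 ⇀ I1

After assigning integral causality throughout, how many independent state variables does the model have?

bond 4 →J3  (Se1 fixes effort; stroke away)
bond 5 →Sf1  (Sf1 (Sf) sets flow on bond)
bond 2 →J3  (common-f at J3 fixed by 5)
bond 1 →J2  (J2 needs exactly one e-in)
bond 0 →J1  (GY GY1: same side as bond 1)
bond 6 →I1  (I1: I, integral causality)
bond 3 →J1  (1-jn J1 has f-setter on 6)

1  (I1 all integral)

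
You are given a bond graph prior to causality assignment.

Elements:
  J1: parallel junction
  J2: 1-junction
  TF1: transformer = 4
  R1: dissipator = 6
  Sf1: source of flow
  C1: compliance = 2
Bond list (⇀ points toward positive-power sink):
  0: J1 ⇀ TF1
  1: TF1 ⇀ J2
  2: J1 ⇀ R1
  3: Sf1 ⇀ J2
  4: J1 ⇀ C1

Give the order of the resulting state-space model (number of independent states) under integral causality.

1  (C1 all integral)

β3 stroke→Sf1  (Sf1 (Sf) sets flow on bond)
β1 stroke→J2  (J2 flow already set via bond 3)
β0 stroke→TF1  (TF TF1: opposite of bond 1)
β4 stroke→J1  (C1 outputs effort q/C1)
β2 stroke→R1  (J1: bond 4 brought effort, rest push out)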